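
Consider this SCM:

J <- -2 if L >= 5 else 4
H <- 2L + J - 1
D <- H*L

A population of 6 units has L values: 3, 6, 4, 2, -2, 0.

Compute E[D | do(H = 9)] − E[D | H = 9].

-21

do(H=9) breaks H's dependence on L. With H=9 fixed, D across the units is 27, 54, 36, 18, -18, 0, mean 19.5.
Conditioning on H=9 selects the 2 unit(s) with L ∈ {3, 6}. Their D values: 27, 54. Mean = 40.5.
Difference = 19.5 − 40.5 = -21.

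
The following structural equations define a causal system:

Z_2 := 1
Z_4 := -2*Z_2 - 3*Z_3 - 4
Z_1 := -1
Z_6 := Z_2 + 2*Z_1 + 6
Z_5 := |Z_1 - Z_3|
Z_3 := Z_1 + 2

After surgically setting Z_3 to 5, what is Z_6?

5

The intervention breaks the incoming arrows to Z_3: Z_3 := Z_1 + 2 no longer applies, and Z_3 = 5.
No directed path runs from Z_3 to Z_6, so Z_6 keeps its natural value.
Z_6 = Z_2 + 2*Z_1 + 6  [with Z_2=1, Z_1=-1]  = 5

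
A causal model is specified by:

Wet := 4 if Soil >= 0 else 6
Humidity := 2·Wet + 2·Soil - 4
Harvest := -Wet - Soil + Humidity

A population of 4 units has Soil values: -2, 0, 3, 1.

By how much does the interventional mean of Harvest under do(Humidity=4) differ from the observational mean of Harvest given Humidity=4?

-1

do(Humidity=4) breaks Humidity's dependence on Soil. With Humidity=4 fixed, Harvest across the units is 0, 0, -3, -1, mean -1.
Conditioning on Humidity=4 selects the 2 unit(s) with Soil ∈ {-2, 0}. Their Harvest values: 0, 0. Mean = 0.
Difference = -1 − 0 = -1.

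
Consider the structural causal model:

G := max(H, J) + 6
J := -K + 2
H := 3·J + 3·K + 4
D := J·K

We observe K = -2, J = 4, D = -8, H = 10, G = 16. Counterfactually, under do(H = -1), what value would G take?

10

Intervening sets H = -1 and removes its equation (H := 3·J + 3·K + 4).
J = -K + 2  [with K=-2]  = 4
G = max(H, J) + 6  [with H=-1, J=4]  = 10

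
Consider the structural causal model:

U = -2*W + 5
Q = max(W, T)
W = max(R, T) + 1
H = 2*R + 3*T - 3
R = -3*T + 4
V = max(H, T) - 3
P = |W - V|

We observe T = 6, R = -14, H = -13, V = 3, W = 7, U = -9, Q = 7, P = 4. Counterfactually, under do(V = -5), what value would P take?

12

do(V=-5) replaces the equation V = max(H, T) - 3 with the constant V = -5.
R = -3*T + 4  [with T=6]  = -14
W = max(R, T) + 1  [with R=-14, T=6]  = 7
P = |W - V|  [with W=7, V=-5]  = 12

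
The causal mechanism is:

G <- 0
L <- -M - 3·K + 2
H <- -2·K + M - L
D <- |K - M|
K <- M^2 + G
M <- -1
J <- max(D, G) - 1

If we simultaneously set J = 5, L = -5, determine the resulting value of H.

Setting J = 5, L = -5 by intervention discards those variables' equations.
K = M^2 + G  [with M=-1, G=0]  = 1
H = -2·K + M - L  [with K=1, M=-1, L=-5]  = 2

2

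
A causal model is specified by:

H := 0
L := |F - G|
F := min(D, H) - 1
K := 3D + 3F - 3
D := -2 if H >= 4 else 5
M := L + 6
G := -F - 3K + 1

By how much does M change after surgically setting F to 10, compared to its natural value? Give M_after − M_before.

The intervention breaks the incoming arrows to F: F := min(D, H) - 1 no longer applies, and F = 10.
D = -2 if H >= 4 else 5  [with H=0]  = 5
K = 3D + 3F - 3  [with D=5, F=10]  = 42
G = -F - 3K + 1  [with F=10, K=42]  = -135
L = |F - G|  [with F=10, G=-135]  = 145
M = L + 6  [with L=145]  = 151
Without intervention: D = -2 if H >= 4 else 5  [with H=0]  = 5; F = min(D, H) - 1  [with D=5, H=0]  = -1; K = 3D + 3F - 3  [with D=5, F=-1]  = 9; G = -F - 3K + 1  [with F=-1, K=9]  = -25; L = |F - G|  [with F=-1, G=-25]  = 24; M = L + 6  [with L=24]  = 30.
Change = 151 − 30 = 121.

121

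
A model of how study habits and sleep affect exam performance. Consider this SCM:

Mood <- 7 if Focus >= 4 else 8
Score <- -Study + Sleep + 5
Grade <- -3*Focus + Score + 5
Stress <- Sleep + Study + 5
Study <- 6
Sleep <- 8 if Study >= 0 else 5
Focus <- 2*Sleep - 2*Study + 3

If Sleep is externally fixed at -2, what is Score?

-3

do(Sleep=-2) replaces the equation Sleep <- 8 if Study >= 0 else 5 with the constant Sleep = -2.
Score = -Study + Sleep + 5  [with Study=6, Sleep=-2]  = -3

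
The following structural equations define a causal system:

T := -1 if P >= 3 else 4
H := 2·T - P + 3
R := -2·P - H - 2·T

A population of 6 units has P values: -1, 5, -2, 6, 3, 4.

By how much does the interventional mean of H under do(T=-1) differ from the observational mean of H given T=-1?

2

Every unit gets T=-1 under the intervention. H values become 2, -4, 3, -5, -2, -3; E[H|do(T=-1)] = -1.5.
Observing T=-1 restricts to units where T's equation naturally yields -1: P ∈ {5, 6, 3, 4}. In that subpopulation H = -4, -5, -2, -3, mean -3.5.
Difference = -1.5 − (-3.5) = 2.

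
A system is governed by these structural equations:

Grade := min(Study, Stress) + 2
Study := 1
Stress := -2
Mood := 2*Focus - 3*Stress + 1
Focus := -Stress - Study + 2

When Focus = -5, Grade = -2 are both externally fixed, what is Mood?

The joint intervention fixes Focus = -5, Grade = -2, removing each variable's own equation.
Mood = 2*Focus - 3*Stress + 1  [with Focus=-5, Stress=-2]  = -3

-3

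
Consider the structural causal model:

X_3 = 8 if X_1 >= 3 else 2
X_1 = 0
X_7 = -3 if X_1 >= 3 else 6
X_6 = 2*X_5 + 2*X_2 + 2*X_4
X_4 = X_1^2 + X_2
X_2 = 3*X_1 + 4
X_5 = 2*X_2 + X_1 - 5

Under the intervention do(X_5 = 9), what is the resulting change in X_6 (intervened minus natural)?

The intervention breaks the incoming arrows to X_5: X_5 = 2*X_2 + X_1 - 5 no longer applies, and X_5 = 9.
X_2 = 3*X_1 + 4  [with X_1=0]  = 4
X_4 = X_1^2 + X_2  [with X_1=0, X_2=4]  = 4
X_6 = 2*X_5 + 2*X_2 + 2*X_4  [with X_5=9, X_2=4, X_4=4]  = 34
Without intervention: X_2 = 3*X_1 + 4  [with X_1=0]  = 4; X_4 = X_1^2 + X_2  [with X_1=0, X_2=4]  = 4; X_5 = 2*X_2 + X_1 - 5  [with X_2=4, X_1=0]  = 3; X_6 = 2*X_5 + 2*X_2 + 2*X_4  [with X_5=3, X_2=4, X_4=4]  = 22.
Change = 34 − 22 = 12.

12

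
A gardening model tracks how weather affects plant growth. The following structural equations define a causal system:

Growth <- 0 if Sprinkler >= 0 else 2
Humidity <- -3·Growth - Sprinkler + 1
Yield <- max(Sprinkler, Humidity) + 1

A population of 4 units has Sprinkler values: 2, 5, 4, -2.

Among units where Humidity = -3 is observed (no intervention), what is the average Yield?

E[Yield|Humidity=-3] averages over only the 2 units with Humidity=-3 (Sprinkler = 4, -2): Yield = 5, -1, mean 2.

2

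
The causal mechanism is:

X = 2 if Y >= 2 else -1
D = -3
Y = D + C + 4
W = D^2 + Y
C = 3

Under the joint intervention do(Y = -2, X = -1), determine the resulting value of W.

The joint intervention fixes Y = -2, X = -1, removing each variable's own equation.
W = D^2 + Y  [with D=-3, Y=-2]  = 7

7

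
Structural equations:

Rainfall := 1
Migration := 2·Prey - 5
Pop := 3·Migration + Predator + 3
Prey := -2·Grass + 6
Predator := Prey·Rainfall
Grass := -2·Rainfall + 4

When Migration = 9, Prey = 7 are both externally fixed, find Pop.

The joint intervention fixes Migration = 9, Prey = 7, removing each variable's own equation.
Predator = Prey·Rainfall  [with Prey=7, Rainfall=1]  = 7
Pop = 3·Migration + Predator + 3  [with Migration=9, Predator=7]  = 37

37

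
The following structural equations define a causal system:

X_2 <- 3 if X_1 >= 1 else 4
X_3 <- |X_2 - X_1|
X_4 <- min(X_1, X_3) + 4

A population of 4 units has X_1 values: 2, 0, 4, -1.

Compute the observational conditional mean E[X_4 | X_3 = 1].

E[X_4|X_3=1] averages over only the 2 units with X_3=1 (X_1 = 2, 4): X_4 = 5, 5, mean 5.

5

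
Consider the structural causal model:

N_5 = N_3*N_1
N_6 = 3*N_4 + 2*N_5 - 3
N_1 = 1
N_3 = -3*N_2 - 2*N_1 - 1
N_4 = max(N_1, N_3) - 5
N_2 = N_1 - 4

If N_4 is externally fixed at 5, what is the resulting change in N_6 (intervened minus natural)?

Under do(N_4=5), the mechanism N_4 = max(N_1, N_3) - 5 is discarded; N_4 is fixed at 5.
N_2 = N_1 - 4  [with N_1=1]  = -3
N_3 = -3*N_2 - 2*N_1 - 1  [with N_2=-3, N_1=1]  = 6
N_5 = N_3*N_1  [with N_3=6, N_1=1]  = 6
N_6 = 3*N_4 + 2*N_5 - 3  [with N_4=5, N_5=6]  = 24
Without intervention: N_2 = N_1 - 4  [with N_1=1]  = -3; N_3 = -3*N_2 - 2*N_1 - 1  [with N_2=-3, N_1=1]  = 6; N_4 = max(N_1, N_3) - 5  [with N_1=1, N_3=6]  = 1; N_5 = N_3*N_1  [with N_3=6, N_1=1]  = 6; N_6 = 3*N_4 + 2*N_5 - 3  [with N_4=1, N_5=6]  = 12.
Change = 24 − 12 = 12.

12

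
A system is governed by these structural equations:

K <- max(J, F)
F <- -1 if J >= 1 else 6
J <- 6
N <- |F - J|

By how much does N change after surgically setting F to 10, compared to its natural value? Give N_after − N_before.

-3

Under do(F=10), the mechanism F <- -1 if J >= 1 else 6 is discarded; F is fixed at 10.
N = |F - J|  [with F=10, J=6]  = 4
Without intervention: F = -1 if J >= 1 else 6  [with J=6]  = -1; N = |F - J|  [with F=-1, J=6]  = 7.
Change = 4 − 7 = -3.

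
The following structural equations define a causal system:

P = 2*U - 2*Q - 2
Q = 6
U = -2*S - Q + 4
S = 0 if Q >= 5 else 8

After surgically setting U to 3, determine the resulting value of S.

Under do(U=3), the mechanism U = -2*S - Q + 4 is discarded; U is fixed at 3.
Since S is not a descendant of the intervened variable, it is unaffected.
S = 0 if Q >= 5 else 8  [with Q=6]  = 0

0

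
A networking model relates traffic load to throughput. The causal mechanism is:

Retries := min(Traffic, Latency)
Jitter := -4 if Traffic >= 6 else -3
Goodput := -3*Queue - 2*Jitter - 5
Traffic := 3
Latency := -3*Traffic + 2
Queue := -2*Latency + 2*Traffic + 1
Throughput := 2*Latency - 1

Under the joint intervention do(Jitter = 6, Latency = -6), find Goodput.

Setting Jitter = 6, Latency = -6 by intervention discards those variables' equations.
Queue = -2*Latency + 2*Traffic + 1  [with Latency=-6, Traffic=3]  = 19
Goodput = -3*Queue - 2*Jitter - 5  [with Queue=19, Jitter=6]  = -74

-74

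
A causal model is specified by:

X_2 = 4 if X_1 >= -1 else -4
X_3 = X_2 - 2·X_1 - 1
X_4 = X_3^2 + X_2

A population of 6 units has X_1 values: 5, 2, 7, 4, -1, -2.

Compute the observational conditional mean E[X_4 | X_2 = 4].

Observing X_2=4 restricts to units where X_2's equation naturally yields 4: X_1 ∈ {5, 2, 7, 4, -1}. In that subpopulation X_4 = 53, 5, 125, 29, 29, mean 48.2.

48.2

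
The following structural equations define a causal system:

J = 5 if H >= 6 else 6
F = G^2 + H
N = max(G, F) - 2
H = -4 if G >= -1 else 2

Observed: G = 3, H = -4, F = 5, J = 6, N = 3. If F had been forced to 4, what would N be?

do(F=4) replaces the equation F = G^2 + H with the constant F = 4.
N = max(G, F) - 2  [with G=3, F=4]  = 2

2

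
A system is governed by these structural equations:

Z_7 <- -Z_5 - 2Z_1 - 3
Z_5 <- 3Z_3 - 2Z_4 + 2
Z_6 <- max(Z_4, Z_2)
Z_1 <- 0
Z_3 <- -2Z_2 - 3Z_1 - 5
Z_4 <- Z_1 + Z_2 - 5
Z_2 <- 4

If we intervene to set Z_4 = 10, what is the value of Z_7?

54

The intervention breaks the incoming arrows to Z_4: Z_4 <- Z_1 + Z_2 - 5 no longer applies, and Z_4 = 10.
Z_3 = -2Z_2 - 3Z_1 - 5  [with Z_2=4, Z_1=0]  = -13
Z_5 = 3Z_3 - 2Z_4 + 2  [with Z_3=-13, Z_4=10]  = -57
Z_7 = -Z_5 - 2Z_1 - 3  [with Z_5=-57, Z_1=0]  = 54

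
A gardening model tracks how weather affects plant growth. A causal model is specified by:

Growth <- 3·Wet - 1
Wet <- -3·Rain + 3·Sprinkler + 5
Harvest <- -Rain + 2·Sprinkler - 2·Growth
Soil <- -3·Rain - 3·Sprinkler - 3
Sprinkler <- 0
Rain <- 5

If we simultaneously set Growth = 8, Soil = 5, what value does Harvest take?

-21

The joint intervention fixes Growth = 8, Soil = 5, removing each variable's own equation.
Harvest = -Rain + 2·Sprinkler - 2·Growth  [with Rain=5, Sprinkler=0, Growth=8]  = -21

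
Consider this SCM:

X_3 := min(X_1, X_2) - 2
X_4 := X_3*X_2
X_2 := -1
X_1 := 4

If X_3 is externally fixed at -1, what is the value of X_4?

The intervention breaks the incoming arrows to X_3: X_3 := min(X_1, X_2) - 2 no longer applies, and X_3 = -1.
X_4 = X_3*X_2  [with X_3=-1, X_2=-1]  = 1

1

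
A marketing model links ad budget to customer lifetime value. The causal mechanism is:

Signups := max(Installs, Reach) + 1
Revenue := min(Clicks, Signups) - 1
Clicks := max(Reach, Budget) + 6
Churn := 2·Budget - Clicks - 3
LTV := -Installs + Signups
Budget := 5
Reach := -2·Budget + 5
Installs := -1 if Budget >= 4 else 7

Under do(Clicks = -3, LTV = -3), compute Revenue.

-4

Under do(Clicks = -3, LTV = -3), each intervened variable's structural equation is replaced by its fixed value.
Reach = -2·Budget + 5  [with Budget=5]  = -5
Installs = -1 if Budget >= 4 else 7  [with Budget=5]  = -1
Signups = max(Installs, Reach) + 1  [with Installs=-1, Reach=-5]  = 0
Revenue = min(Clicks, Signups) - 1  [with Clicks=-3, Signups=0]  = -4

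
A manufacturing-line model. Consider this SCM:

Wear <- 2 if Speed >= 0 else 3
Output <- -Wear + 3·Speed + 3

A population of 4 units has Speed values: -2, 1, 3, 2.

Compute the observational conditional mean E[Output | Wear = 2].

7

Observing Wear=2 restricts to units where Wear's equation naturally yields 2: Speed ∈ {1, 3, 2}. In that subpopulation Output = 4, 10, 7, mean 7.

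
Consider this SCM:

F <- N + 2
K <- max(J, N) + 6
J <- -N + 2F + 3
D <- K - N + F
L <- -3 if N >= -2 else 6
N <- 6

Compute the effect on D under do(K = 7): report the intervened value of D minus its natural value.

-12

Intervening sets K = 7 and removes its equation (K <- max(J, N) + 6).
F = N + 2  [with N=6]  = 8
D = K - N + F  [with K=7, N=6, F=8]  = 9
Without intervention: F = N + 2  [with N=6]  = 8; J = -N + 2F + 3  [with N=6, F=8]  = 13; K = max(J, N) + 6  [with J=13, N=6]  = 19; D = K - N + F  [with K=19, N=6, F=8]  = 21.
Change = 9 − 21 = -12.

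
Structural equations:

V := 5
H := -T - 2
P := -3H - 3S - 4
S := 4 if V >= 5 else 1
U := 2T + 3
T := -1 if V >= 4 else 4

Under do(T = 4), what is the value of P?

2

Under do(T=4), the mechanism T := -1 if V >= 4 else 4 is discarded; T is fixed at 4.
S = 4 if V >= 5 else 1  [with V=5]  = 4
H = -T - 2  [with T=4]  = -6
P = -3H - 3S - 4  [with H=-6, S=4]  = 2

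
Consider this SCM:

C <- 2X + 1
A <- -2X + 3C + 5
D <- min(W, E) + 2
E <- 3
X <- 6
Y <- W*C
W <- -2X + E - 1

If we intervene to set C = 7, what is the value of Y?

Under do(C=7), the mechanism C <- 2X + 1 is discarded; C is fixed at 7.
W = -2X + E - 1  [with X=6, E=3]  = -10
Y = W*C  [with W=-10, C=7]  = -70

-70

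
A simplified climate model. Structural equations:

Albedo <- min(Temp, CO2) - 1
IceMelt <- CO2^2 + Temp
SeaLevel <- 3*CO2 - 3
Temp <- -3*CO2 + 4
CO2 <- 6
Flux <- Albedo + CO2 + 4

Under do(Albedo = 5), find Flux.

Under do(Albedo=5), the mechanism Albedo <- min(Temp, CO2) - 1 is discarded; Albedo is fixed at 5.
Flux = Albedo + CO2 + 4  [with Albedo=5, CO2=6]  = 15

15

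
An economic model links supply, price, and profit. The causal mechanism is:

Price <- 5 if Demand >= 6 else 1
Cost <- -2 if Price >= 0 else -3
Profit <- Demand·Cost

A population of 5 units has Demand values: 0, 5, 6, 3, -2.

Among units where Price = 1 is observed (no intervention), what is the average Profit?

-3

Observing Price=1 restricts to units where Price's equation naturally yields 1: Demand ∈ {0, 5, 3, -2}. In that subpopulation Profit = 0, -10, -6, 4, mean -3.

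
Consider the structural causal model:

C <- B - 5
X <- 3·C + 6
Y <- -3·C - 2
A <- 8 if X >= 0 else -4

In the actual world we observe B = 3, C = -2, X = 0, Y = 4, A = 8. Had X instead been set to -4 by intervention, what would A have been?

-4

do(X=-4) replaces the equation X <- 3·C + 6 with the constant X = -4.
A = 8 if X >= 0 else -4  [with X=-4]  = -4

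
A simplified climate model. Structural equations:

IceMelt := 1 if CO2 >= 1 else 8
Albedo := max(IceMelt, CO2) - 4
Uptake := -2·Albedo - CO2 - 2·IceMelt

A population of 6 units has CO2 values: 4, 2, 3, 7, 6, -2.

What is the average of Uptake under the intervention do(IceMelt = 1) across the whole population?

The intervention sets IceMelt=1 in all 6 units regardless of CO2. Recomputing Uptake per unit gives -6, 0, -3, -15, -12, 6; average -5.

-5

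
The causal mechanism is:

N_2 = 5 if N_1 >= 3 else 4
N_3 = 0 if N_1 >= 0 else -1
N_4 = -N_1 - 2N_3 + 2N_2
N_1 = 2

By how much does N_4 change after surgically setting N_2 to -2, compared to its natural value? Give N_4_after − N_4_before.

-12

Under do(N_2=-2), the mechanism N_2 = 5 if N_1 >= 3 else 4 is discarded; N_2 is fixed at -2.
N_3 = 0 if N_1 >= 0 else -1  [with N_1=2]  = 0
N_4 = -N_1 - 2N_3 + 2N_2  [with N_1=2, N_3=0, N_2=-2]  = -6
Without intervention: N_2 = 5 if N_1 >= 3 else 4  [with N_1=2]  = 4; N_3 = 0 if N_1 >= 0 else -1  [with N_1=2]  = 0; N_4 = -N_1 - 2N_3 + 2N_2  [with N_1=2, N_3=0, N_2=4]  = 6.
Change = -6 − 6 = -12.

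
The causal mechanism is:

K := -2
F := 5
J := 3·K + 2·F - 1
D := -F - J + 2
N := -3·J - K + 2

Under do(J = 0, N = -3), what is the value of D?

-3

Setting J = 0, N = -3 by intervention discards those variables' equations.
D = -F - J + 2  [with F=5, J=0]  = -3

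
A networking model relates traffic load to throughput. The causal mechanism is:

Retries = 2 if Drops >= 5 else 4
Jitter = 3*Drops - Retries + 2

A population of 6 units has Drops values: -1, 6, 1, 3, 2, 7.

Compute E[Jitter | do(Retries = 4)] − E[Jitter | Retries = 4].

do(Retries=4) breaks Retries's dependence on Drops. With Retries=4 fixed, Jitter across the units is -5, 16, 1, 7, 4, 19, mean 7.
E[Jitter|Retries=4] averages over only the 4 units with Retries=4 (Drops = -1, 1, 3, 2): Jitter = -5, 1, 7, 4, mean 1.75.
Difference = 7 − 1.75 = 5.25.

5.25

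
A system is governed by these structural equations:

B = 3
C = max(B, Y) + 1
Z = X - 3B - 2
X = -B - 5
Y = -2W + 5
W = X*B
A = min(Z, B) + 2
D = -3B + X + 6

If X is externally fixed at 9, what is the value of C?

Under do(X=9), the mechanism X = -B - 5 is discarded; X is fixed at 9.
W = X*B  [with X=9, B=3]  = 27
Y = -2W + 5  [with W=27]  = -49
C = max(B, Y) + 1  [with B=3, Y=-49]  = 4

4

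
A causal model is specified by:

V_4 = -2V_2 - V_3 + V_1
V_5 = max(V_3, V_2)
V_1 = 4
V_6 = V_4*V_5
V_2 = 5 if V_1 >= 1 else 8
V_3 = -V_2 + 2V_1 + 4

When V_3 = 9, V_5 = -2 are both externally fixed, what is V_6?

Setting V_3 = 9, V_5 = -2 by intervention discards those variables' equations.
V_2 = 5 if V_1 >= 1 else 8  [with V_1=4]  = 5
V_4 = -2V_2 - V_3 + V_1  [with V_2=5, V_3=9, V_1=4]  = -15
V_6 = V_4*V_5  [with V_4=-15, V_5=-2]  = 30

30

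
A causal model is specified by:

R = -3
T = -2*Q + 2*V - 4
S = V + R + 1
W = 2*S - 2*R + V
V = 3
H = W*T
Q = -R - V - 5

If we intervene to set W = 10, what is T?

12

The intervention breaks the incoming arrows to W: W = 2*S - 2*R + V no longer applies, and W = 10.
Since T is not a descendant of the intervened variable, it is unaffected.
Q = -R - V - 5  [with R=-3, V=3]  = -5
T = -2*Q + 2*V - 4  [with Q=-5, V=3]  = 12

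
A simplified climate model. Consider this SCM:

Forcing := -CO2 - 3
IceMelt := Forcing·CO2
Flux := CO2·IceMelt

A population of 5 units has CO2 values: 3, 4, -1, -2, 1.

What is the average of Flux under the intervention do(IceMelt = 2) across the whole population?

2

The intervention sets IceMelt=2 in all 5 units regardless of CO2. Recomputing Flux per unit gives 6, 8, -2, -4, 2; average 2.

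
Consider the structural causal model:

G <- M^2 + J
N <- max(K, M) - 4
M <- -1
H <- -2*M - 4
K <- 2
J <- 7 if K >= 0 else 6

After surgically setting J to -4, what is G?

The intervention breaks the incoming arrows to J: J <- 7 if K >= 0 else 6 no longer applies, and J = -4.
G = M^2 + J  [with M=-1, J=-4]  = -3

-3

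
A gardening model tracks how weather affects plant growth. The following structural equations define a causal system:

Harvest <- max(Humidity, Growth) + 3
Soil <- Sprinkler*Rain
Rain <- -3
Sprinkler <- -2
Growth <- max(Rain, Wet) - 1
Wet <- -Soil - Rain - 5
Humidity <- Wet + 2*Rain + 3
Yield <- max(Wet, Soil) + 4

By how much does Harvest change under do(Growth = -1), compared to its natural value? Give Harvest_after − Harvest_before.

3

do(Growth=-1) replaces the equation Growth <- max(Rain, Wet) - 1 with the constant Growth = -1.
Soil = Sprinkler*Rain  [with Sprinkler=-2, Rain=-3]  = 6
Wet = -Soil - Rain - 5  [with Soil=6, Rain=-3]  = -8
Humidity = Wet + 2*Rain + 3  [with Wet=-8, Rain=-3]  = -11
Harvest = max(Humidity, Growth) + 3  [with Humidity=-11, Growth=-1]  = 2
Without intervention: Soil = Sprinkler*Rain  [with Sprinkler=-2, Rain=-3]  = 6; Wet = -Soil - Rain - 5  [with Soil=6, Rain=-3]  = -8; Growth = max(Rain, Wet) - 1  [with Rain=-3, Wet=-8]  = -4; Humidity = Wet + 2*Rain + 3  [with Wet=-8, Rain=-3]  = -11; Harvest = max(Humidity, Growth) + 3  [with Humidity=-11, Growth=-4]  = -1.
Change = 2 − (-1) = 3.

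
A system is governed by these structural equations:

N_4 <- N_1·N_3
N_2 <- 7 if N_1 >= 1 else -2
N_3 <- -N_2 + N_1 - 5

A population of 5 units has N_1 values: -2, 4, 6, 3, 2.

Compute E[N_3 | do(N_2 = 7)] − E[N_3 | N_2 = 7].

The intervention sets N_2=7 in all 5 units regardless of N_1. Recomputing N_3 per unit gives -14, -8, -6, -9, -10; average -9.4.
E[N_3|N_2=7] averages over only the 4 units with N_2=7 (N_1 = 4, 6, 3, 2): N_3 = -8, -6, -9, -10, mean -8.25.
Difference = -9.4 − (-8.25) = -1.15.

-1.15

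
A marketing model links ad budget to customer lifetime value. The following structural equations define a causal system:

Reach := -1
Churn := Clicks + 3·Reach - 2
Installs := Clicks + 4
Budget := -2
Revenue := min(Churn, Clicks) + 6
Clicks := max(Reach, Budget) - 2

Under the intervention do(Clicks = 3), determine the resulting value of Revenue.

The intervention breaks the incoming arrows to Clicks: Clicks := max(Reach, Budget) - 2 no longer applies, and Clicks = 3.
Churn = Clicks + 3·Reach - 2  [with Clicks=3, Reach=-1]  = -2
Revenue = min(Churn, Clicks) + 6  [with Churn=-2, Clicks=3]  = 4

4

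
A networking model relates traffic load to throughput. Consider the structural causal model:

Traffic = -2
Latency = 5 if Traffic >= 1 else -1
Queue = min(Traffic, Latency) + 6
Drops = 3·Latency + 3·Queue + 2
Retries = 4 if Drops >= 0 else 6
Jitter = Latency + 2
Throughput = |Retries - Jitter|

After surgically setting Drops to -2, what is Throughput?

5

The intervention breaks the incoming arrows to Drops: Drops = 3·Latency + 3·Queue + 2 no longer applies, and Drops = -2.
Latency = 5 if Traffic >= 1 else -1  [with Traffic=-2]  = -1
Retries = 4 if Drops >= 0 else 6  [with Drops=-2]  = 6
Jitter = Latency + 2  [with Latency=-1]  = 1
Throughput = |Retries - Jitter|  [with Retries=6, Jitter=1]  = 5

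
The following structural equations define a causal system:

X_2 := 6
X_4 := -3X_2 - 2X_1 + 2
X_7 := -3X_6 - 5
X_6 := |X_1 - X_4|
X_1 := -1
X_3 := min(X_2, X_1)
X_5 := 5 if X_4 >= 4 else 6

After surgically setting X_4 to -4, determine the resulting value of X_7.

-14

The intervention breaks the incoming arrows to X_4: X_4 := -3X_2 - 2X_1 + 2 no longer applies, and X_4 = -4.
X_6 = |X_1 - X_4|  [with X_1=-1, X_4=-4]  = 3
X_7 = -3X_6 - 5  [with X_6=3]  = -14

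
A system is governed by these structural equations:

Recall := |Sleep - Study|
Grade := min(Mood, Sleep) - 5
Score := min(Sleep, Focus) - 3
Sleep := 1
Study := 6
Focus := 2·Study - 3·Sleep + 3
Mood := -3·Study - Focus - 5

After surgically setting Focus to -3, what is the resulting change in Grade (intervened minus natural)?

The intervention breaks the incoming arrows to Focus: Focus := 2·Study - 3·Sleep + 3 no longer applies, and Focus = -3.
Mood = -3·Study - Focus - 5  [with Study=6, Focus=-3]  = -20
Grade = min(Mood, Sleep) - 5  [with Mood=-20, Sleep=1]  = -25
Without intervention: Focus = 2·Study - 3·Sleep + 3  [with Study=6, Sleep=1]  = 12; Mood = -3·Study - Focus - 5  [with Study=6, Focus=12]  = -35; Grade = min(Mood, Sleep) - 5  [with Mood=-35, Sleep=1]  = -40.
Change = -25 − (-40) = 15.

15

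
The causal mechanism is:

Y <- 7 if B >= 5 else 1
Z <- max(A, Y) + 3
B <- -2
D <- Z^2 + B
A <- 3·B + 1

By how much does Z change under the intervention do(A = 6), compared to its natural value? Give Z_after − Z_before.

Under do(A=6), the mechanism A <- 3·B + 1 is discarded; A is fixed at 6.
Y = 7 if B >= 5 else 1  [with B=-2]  = 1
Z = max(A, Y) + 3  [with A=6, Y=1]  = 9
Without intervention: A = 3·B + 1  [with B=-2]  = -5; Y = 7 if B >= 5 else 1  [with B=-2]  = 1; Z = max(A, Y) + 3  [with A=-5, Y=1]  = 4.
Change = 9 − 4 = 5.

5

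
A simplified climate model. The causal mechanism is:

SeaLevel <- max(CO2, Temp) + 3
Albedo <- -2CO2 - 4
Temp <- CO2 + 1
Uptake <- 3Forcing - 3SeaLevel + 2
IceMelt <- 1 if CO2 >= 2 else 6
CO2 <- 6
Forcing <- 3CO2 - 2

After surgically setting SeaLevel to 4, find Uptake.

38

Intervening sets SeaLevel = 4 and removes its equation (SeaLevel <- max(CO2, Temp) + 3).
Forcing = 3CO2 - 2  [with CO2=6]  = 16
Uptake = 3Forcing - 3SeaLevel + 2  [with Forcing=16, SeaLevel=4]  = 38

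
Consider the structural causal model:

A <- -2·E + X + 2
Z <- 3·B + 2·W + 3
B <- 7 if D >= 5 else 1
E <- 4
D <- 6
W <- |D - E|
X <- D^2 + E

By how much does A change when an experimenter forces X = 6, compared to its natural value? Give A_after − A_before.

The intervention breaks the incoming arrows to X: X <- D^2 + E no longer applies, and X = 6.
A = -2·E + X + 2  [with E=4, X=6]  = 0
Without intervention: X = D^2 + E  [with D=6, E=4]  = 40; A = -2·E + X + 2  [with E=4, X=40]  = 34.
Change = 0 − 34 = -34.

-34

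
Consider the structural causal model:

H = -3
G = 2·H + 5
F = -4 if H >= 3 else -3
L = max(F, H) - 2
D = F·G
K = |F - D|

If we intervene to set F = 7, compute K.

The intervention breaks the incoming arrows to F: F = -4 if H >= 3 else -3 no longer applies, and F = 7.
G = 2·H + 5  [with H=-3]  = -1
D = F·G  [with F=7, G=-1]  = -7
K = |F - D|  [with F=7, D=-7]  = 14

14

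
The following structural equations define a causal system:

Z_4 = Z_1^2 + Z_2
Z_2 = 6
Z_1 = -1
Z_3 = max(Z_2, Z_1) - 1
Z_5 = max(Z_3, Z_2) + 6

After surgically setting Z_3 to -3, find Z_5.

12

do(Z_3=-3) replaces the equation Z_3 = max(Z_2, Z_1) - 1 with the constant Z_3 = -3.
Z_5 = max(Z_3, Z_2) + 6  [with Z_3=-3, Z_2=6]  = 12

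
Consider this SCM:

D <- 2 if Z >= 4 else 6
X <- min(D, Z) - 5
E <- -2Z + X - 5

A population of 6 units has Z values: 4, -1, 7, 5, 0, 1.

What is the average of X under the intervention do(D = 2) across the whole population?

-4

The intervention sets D=2 in all 6 units regardless of Z. Recomputing X per unit gives -3, -6, -3, -3, -5, -4; average -4.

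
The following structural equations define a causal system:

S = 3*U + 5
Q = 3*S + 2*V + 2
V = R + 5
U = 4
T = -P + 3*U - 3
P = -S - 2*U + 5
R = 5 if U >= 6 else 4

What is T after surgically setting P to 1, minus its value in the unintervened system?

-21

The intervention breaks the incoming arrows to P: P = -S - 2*U + 5 no longer applies, and P = 1.
T = -P + 3*U - 3  [with P=1, U=4]  = 8
Without intervention: S = 3*U + 5  [with U=4]  = 17; P = -S - 2*U + 5  [with S=17, U=4]  = -20; T = -P + 3*U - 3  [with P=-20, U=4]  = 29.
Change = 8 − 29 = -21.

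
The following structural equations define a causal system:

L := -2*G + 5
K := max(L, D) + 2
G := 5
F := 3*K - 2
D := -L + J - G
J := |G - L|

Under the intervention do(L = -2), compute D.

4

Under do(L=-2), the mechanism L := -2*G + 5 is discarded; L is fixed at -2.
J = |G - L|  [with G=5, L=-2]  = 7
D = -L + J - G  [with L=-2, J=7, G=5]  = 4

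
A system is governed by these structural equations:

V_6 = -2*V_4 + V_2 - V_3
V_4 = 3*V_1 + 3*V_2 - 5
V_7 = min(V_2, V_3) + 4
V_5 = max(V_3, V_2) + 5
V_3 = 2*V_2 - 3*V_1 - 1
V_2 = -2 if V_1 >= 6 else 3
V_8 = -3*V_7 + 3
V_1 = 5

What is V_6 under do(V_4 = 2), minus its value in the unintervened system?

Under do(V_4=2), the mechanism V_4 = 3*V_1 + 3*V_2 - 5 is discarded; V_4 is fixed at 2.
V_2 = -2 if V_1 >= 6 else 3  [with V_1=5]  = 3
V_3 = 2*V_2 - 3*V_1 - 1  [with V_2=3, V_1=5]  = -10
V_6 = -2*V_4 + V_2 - V_3  [with V_4=2, V_2=3, V_3=-10]  = 9
Without intervention: V_2 = -2 if V_1 >= 6 else 3  [with V_1=5]  = 3; V_3 = 2*V_2 - 3*V_1 - 1  [with V_2=3, V_1=5]  = -10; V_4 = 3*V_1 + 3*V_2 - 5  [with V_1=5, V_2=3]  = 19; V_6 = -2*V_4 + V_2 - V_3  [with V_4=19, V_2=3, V_3=-10]  = -25.
Change = 9 − (-25) = 34.

34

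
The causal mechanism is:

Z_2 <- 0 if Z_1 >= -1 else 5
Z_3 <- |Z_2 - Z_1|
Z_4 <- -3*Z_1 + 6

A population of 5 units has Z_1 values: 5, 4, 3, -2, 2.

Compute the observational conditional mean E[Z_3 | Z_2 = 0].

3.5

Conditioning on Z_2=0 selects the 4 unit(s) with Z_1 ∈ {5, 4, 3, 2}. Their Z_3 values: 5, 4, 3, 2. Mean = 3.5.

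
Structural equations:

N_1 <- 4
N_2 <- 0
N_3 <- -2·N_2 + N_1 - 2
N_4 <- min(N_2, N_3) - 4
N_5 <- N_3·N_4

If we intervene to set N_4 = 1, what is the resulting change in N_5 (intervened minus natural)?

Intervening sets N_4 = 1 and removes its equation (N_4 <- min(N_2, N_3) - 4).
N_3 = -2·N_2 + N_1 - 2  [with N_2=0, N_1=4]  = 2
N_5 = N_3·N_4  [with N_3=2, N_4=1]  = 2
Without intervention: N_3 = -2·N_2 + N_1 - 2  [with N_2=0, N_1=4]  = 2; N_4 = min(N_2, N_3) - 4  [with N_2=0, N_3=2]  = -4; N_5 = N_3·N_4  [with N_3=2, N_4=-4]  = -8.
Change = 2 − (-8) = 10.

10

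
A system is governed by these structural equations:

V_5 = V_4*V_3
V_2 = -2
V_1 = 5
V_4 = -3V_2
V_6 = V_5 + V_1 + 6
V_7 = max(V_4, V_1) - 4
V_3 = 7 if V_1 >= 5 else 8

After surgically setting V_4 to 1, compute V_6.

Under do(V_4=1), the mechanism V_4 = -3V_2 is discarded; V_4 is fixed at 1.
V_3 = 7 if V_1 >= 5 else 8  [with V_1=5]  = 7
V_5 = V_4*V_3  [with V_4=1, V_3=7]  = 7
V_6 = V_5 + V_1 + 6  [with V_5=7, V_1=5]  = 18

18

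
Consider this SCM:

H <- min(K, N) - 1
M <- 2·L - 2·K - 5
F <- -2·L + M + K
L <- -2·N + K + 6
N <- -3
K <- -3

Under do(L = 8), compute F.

The intervention breaks the incoming arrows to L: L <- -2·N + K + 6 no longer applies, and L = 8.
M = 2·L - 2·K - 5  [with L=8, K=-3]  = 17
F = -2·L + M + K  [with L=8, M=17, K=-3]  = -2

-2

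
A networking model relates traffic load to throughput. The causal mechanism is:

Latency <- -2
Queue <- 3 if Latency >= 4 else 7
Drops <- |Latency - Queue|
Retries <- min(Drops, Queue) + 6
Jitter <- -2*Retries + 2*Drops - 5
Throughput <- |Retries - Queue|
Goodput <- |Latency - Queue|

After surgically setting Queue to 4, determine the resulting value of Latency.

-2

Under do(Queue=4), the mechanism Queue <- 3 if Latency >= 4 else 7 is discarded; Queue is fixed at 4.
Latency is not downstream of the intervention, so its value is determined by the original equations.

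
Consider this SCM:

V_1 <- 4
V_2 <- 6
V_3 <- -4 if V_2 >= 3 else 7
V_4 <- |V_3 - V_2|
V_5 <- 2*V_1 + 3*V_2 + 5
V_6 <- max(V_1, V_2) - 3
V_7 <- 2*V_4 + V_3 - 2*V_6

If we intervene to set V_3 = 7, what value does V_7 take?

The intervention breaks the incoming arrows to V_3: V_3 <- -4 if V_2 >= 3 else 7 no longer applies, and V_3 = 7.
V_4 = |V_3 - V_2|  [with V_3=7, V_2=6]  = 1
V_6 = max(V_1, V_2) - 3  [with V_1=4, V_2=6]  = 3
V_7 = 2*V_4 + V_3 - 2*V_6  [with V_4=1, V_3=7, V_6=3]  = 3

3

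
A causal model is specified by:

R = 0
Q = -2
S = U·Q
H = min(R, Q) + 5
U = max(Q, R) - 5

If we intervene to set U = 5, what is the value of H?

The intervention breaks the incoming arrows to U: U = max(Q, R) - 5 no longer applies, and U = 5.
H is not downstream of the intervention, so its value is determined by the original equations.
H = min(R, Q) + 5  [with R=0, Q=-2]  = 3

3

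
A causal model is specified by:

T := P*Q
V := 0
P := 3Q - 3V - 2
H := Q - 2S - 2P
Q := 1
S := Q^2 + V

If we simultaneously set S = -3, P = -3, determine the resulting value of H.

The joint intervention fixes S = -3, P = -3, removing each variable's own equation.
H = Q - 2S - 2P  [with Q=1, S=-3, P=-3]  = 13

13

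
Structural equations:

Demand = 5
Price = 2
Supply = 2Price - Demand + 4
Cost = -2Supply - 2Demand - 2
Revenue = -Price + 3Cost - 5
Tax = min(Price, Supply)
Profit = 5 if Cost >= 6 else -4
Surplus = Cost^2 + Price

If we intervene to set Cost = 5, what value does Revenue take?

Intervening sets Cost = 5 and removes its equation (Cost = -2Supply - 2Demand - 2).
Revenue = -Price + 3Cost - 5  [with Price=2, Cost=5]  = 8

8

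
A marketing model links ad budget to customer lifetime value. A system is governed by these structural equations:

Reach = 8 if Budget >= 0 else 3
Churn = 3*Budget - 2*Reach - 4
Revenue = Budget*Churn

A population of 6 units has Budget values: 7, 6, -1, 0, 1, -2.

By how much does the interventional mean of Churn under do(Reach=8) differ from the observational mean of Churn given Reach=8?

The intervention sets Reach=8 in all 6 units regardless of Budget. Recomputing Churn per unit gives 1, -2, -23, -20, -17, -26; average -14.5.
E[Churn|Reach=8] averages over only the 4 units with Reach=8 (Budget = 7, 6, 0, 1): Churn = 1, -2, -20, -17, mean -9.5.
Difference = -14.5 − (-9.5) = -5.

-5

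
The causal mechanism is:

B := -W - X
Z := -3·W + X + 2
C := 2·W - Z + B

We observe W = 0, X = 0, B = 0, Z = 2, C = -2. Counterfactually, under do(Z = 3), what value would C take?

Intervening sets Z = 3 and removes its equation (Z := -3·W + X + 2).
B = -W - X  [with W=0, X=0]  = 0
C = 2·W - Z + B  [with W=0, Z=3, B=0]  = -3

-3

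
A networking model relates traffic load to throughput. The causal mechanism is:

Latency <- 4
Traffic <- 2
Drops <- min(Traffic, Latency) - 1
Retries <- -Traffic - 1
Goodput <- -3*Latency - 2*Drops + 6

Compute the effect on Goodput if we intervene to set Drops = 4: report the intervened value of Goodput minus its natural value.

do(Drops=4) replaces the equation Drops <- min(Traffic, Latency) - 1 with the constant Drops = 4.
Goodput = -3*Latency - 2*Drops + 6  [with Latency=4, Drops=4]  = -14
Without intervention: Drops = min(Traffic, Latency) - 1  [with Traffic=2, Latency=4]  = 1; Goodput = -3*Latency - 2*Drops + 6  [with Latency=4, Drops=1]  = -8.
Change = -14 − (-8) = -6.

-6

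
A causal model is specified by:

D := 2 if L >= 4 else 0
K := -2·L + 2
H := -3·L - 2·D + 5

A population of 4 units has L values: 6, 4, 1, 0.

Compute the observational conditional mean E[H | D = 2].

Conditioning on D=2 selects the 2 unit(s) with L ∈ {6, 4}. Their H values: -17, -11. Mean = -14.

-14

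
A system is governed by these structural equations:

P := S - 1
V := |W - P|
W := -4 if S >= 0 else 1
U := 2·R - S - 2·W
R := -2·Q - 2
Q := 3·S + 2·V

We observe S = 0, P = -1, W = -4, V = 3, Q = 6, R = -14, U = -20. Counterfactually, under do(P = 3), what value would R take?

-30

Under do(P=3), the mechanism P := S - 1 is discarded; P is fixed at 3.
W = -4 if S >= 0 else 1  [with S=0]  = -4
V = |W - P|  [with W=-4, P=3]  = 7
Q = 3·S + 2·V  [with S=0, V=7]  = 14
R = -2·Q - 2  [with Q=14]  = -30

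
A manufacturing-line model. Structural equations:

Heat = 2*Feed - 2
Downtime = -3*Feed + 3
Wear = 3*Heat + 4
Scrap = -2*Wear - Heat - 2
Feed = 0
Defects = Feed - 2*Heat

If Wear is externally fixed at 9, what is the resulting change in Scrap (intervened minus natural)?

-22

do(Wear=9) replaces the equation Wear = 3*Heat + 4 with the constant Wear = 9.
Heat = 2*Feed - 2  [with Feed=0]  = -2
Scrap = -2*Wear - Heat - 2  [with Wear=9, Heat=-2]  = -18
Without intervention: Heat = 2*Feed - 2  [with Feed=0]  = -2; Wear = 3*Heat + 4  [with Heat=-2]  = -2; Scrap = -2*Wear - Heat - 2  [with Wear=-2, Heat=-2]  = 4.
Change = -18 − 4 = -22.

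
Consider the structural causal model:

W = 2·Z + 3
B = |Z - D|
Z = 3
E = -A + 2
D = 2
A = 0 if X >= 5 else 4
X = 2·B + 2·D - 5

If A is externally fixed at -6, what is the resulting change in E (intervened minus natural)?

10

Intervening sets A = -6 and removes its equation (A = 0 if X >= 5 else 4).
E = -A + 2  [with A=-6]  = 8
Without intervention: B = |Z - D|  [with Z=3, D=2]  = 1; X = 2·B + 2·D - 5  [with B=1, D=2]  = 1; A = 0 if X >= 5 else 4  [with X=1]  = 4; E = -A + 2  [with A=4]  = -2.
Change = 8 − (-2) = 10.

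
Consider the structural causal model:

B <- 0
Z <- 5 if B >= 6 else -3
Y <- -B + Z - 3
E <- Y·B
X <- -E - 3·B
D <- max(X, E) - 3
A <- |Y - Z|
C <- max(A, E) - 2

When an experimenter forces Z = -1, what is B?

0

Under do(Z=-1), the mechanism Z <- 5 if B >= 6 else -3 is discarded; Z is fixed at -1.
B is not downstream of the intervention, so its value is determined by the original equations.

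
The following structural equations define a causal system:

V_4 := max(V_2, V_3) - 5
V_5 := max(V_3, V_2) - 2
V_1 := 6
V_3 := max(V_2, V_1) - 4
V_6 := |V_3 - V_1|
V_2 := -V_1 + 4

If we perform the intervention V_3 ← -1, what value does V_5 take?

do(V_3=-1) replaces the equation V_3 := max(V_2, V_1) - 4 with the constant V_3 = -1.
V_2 = -V_1 + 4  [with V_1=6]  = -2
V_5 = max(V_3, V_2) - 2  [with V_3=-1, V_2=-2]  = -3

-3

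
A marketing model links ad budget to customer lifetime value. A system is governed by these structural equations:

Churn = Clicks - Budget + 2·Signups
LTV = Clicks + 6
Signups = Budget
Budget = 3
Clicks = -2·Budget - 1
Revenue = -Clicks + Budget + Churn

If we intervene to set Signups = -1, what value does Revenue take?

do(Signups=-1) replaces the equation Signups = Budget with the constant Signups = -1.
Clicks = -2·Budget - 1  [with Budget=3]  = -7
Churn = Clicks - Budget + 2·Signups  [with Clicks=-7, Budget=3, Signups=-1]  = -12
Revenue = -Clicks + Budget + Churn  [with Clicks=-7, Budget=3, Churn=-12]  = -2

-2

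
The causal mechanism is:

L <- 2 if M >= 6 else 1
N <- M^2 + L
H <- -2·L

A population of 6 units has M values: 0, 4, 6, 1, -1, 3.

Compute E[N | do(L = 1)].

do(L=1) breaks L's dependence on M. With L=1 fixed, N across the units is 1, 17, 37, 2, 2, 10, mean 11.5.

11.5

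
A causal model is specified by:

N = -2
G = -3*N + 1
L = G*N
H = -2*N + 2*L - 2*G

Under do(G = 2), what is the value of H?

Under do(G=2), the mechanism G = -3*N + 1 is discarded; G is fixed at 2.
L = G*N  [with G=2, N=-2]  = -4
H = -2*N + 2*L - 2*G  [with N=-2, L=-4, G=2]  = -8

-8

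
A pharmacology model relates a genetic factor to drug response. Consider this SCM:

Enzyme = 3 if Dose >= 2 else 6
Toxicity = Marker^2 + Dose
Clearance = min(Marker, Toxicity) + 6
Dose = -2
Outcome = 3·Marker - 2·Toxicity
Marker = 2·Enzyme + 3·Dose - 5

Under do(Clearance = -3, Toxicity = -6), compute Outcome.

15

Setting Clearance = -3, Toxicity = -6 by intervention discards those variables' equations.
Enzyme = 3 if Dose >= 2 else 6  [with Dose=-2]  = 6
Marker = 2·Enzyme + 3·Dose - 5  [with Enzyme=6, Dose=-2]  = 1
Outcome = 3·Marker - 2·Toxicity  [with Marker=1, Toxicity=-6]  = 15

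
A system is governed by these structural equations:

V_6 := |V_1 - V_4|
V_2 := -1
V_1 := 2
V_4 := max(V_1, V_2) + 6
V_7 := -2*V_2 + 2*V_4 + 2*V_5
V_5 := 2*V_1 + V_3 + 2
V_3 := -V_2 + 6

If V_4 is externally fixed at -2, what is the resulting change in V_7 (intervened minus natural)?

-20

The intervention breaks the incoming arrows to V_4: V_4 := max(V_1, V_2) + 6 no longer applies, and V_4 = -2.
V_3 = -V_2 + 6  [with V_2=-1]  = 7
V_5 = 2*V_1 + V_3 + 2  [with V_1=2, V_3=7]  = 13
V_7 = -2*V_2 + 2*V_4 + 2*V_5  [with V_2=-1, V_4=-2, V_5=13]  = 24
Without intervention: V_3 = -V_2 + 6  [with V_2=-1]  = 7; V_4 = max(V_1, V_2) + 6  [with V_1=2, V_2=-1]  = 8; V_5 = 2*V_1 + V_3 + 2  [with V_1=2, V_3=7]  = 13; V_7 = -2*V_2 + 2*V_4 + 2*V_5  [with V_2=-1, V_4=8, V_5=13]  = 44.
Change = 24 − 44 = -20.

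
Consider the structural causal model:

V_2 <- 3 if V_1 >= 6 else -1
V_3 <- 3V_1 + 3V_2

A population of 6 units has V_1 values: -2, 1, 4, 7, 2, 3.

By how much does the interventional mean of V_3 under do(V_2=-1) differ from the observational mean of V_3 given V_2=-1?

2.7

Every unit gets V_2=-1 under the intervention. V_3 values become -9, 0, 9, 18, 3, 6; E[V_3|do(V_2=-1)] = 4.5.
Conditioning on V_2=-1 selects the 5 unit(s) with V_1 ∈ {-2, 1, 4, 2, 3}. Their V_3 values: -9, 0, 9, 3, 6. Mean = 1.8.
Difference = 4.5 − 1.8 = 2.7.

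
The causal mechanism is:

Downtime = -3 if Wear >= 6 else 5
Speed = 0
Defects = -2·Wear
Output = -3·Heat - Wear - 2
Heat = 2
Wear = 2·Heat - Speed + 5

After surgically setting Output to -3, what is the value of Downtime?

The intervention breaks the incoming arrows to Output: Output = -3·Heat - Wear - 2 no longer applies, and Output = -3.
Since Downtime is not a descendant of the intervened variable, it is unaffected.
Wear = 2·Heat - Speed + 5  [with Heat=2, Speed=0]  = 9
Downtime = -3 if Wear >= 6 else 5  [with Wear=9]  = -3

-3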